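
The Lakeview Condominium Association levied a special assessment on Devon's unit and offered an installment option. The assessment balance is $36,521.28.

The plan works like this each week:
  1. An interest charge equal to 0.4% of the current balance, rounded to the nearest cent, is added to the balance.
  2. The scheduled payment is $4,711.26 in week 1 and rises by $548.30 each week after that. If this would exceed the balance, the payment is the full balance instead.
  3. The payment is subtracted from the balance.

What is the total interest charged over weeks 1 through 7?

$559.50

Week 1: opening $36,521.28; interest $146.09 → $36,667.37; payment $4,711.26; balance $31,956.11
Week 2: opening $31,956.11; interest $127.82 → $32,083.93; payment $5,259.56; balance $26,824.37
Week 3: opening $26,824.37; interest $107.30 → $26,931.67; payment $5,807.86; balance $21,123.81
Week 4: opening $21,123.81; interest $84.50 → $21,208.31; payment $6,356.16; balance $14,852.15
Week 5: opening $14,852.15; interest $59.41 → $14,911.56; payment $6,904.46; balance $8,007.10
Week 6: opening $8,007.10; interest $32.03 → $8,039.13; payment $7,452.76; balance $586.37
Week 7: opening $586.37; interest $2.35 → $588.72; payment $588.72; balance $0.00
Total interest: $146.09 + $127.82 + $107.30 + $84.50 + $59.41 + $32.03 + $2.35 = $559.50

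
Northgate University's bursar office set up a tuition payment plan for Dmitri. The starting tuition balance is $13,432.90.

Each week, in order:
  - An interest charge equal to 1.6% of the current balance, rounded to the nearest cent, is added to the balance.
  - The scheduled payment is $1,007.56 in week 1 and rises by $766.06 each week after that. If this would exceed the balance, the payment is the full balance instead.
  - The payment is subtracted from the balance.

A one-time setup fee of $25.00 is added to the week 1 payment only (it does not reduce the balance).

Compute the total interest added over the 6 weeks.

$847.12

Week 1: opening $13,432.90; interest $214.93 → $13,647.83; payment $1,007.56 (+ $25.00 fee); balance $12,640.27
Week 2: opening $12,640.27; interest $202.24 → $12,842.51; payment $1,773.62; balance $11,068.89
Week 3: opening $11,068.89; interest $177.10 → $11,245.99; payment $2,539.68; balance $8,706.31
Week 4: opening $8,706.31; interest $139.30 → $8,845.61; payment $3,305.74; balance $5,539.87
Week 5: opening $5,539.87; interest $88.64 → $5,628.51; payment $4,071.80; balance $1,556.71
Week 6: opening $1,556.71; interest $24.91 → $1,581.62; payment $1,581.62; balance $0.00
Total interest: $214.93 + $202.24 + $177.10 + $139.30 + $88.64 + $24.91 = $847.12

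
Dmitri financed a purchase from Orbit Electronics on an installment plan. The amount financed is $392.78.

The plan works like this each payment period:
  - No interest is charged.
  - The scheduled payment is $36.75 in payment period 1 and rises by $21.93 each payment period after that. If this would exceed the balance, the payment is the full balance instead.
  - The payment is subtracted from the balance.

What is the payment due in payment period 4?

Payment period 1: $392.78 − $36.75 → $356.03
Payment period 2: $356.03 − $58.68 → $297.35
Payment period 3: $297.35 − $80.61 → $216.74
Payment period 4: $216.74 − $102.54 → $114.20

$102.54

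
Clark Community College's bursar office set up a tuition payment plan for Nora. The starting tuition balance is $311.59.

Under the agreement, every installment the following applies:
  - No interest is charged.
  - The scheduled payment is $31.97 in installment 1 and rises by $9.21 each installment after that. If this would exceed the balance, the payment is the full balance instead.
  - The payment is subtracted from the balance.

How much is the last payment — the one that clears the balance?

Installment 1: opening $311.59; payment $31.97; balance $279.62
Installment 2: opening $279.62; payment $41.18; balance $238.44
Installment 3: opening $238.44; payment $50.39; balance $188.05
Installment 4: opening $188.05; payment $59.60; balance $128.45
Installment 5: opening $128.45; payment $68.81; balance $59.64
Installment 6: opening $59.64; payment $59.64; balance $0.00

$59.64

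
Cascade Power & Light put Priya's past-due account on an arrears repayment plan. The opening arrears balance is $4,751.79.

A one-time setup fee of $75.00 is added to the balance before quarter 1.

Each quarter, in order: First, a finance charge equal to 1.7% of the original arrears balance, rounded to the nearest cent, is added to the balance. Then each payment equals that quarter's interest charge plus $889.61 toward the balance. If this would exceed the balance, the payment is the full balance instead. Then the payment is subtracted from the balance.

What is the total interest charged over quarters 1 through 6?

Quarter 1: opening $4,826.79; interest $80.78 → $4,907.57; payment $970.39; balance $3,937.18
Quarter 2: opening $3,937.18; interest $80.78 → $4,017.96; payment $970.39; balance $3,047.57
Quarter 3: opening $3,047.57; interest $80.78 → $3,128.35; payment $970.39; balance $2,157.96
Quarter 4: opening $2,157.96; interest $80.78 → $2,238.74; payment $970.39; balance $1,268.35
Quarter 5: opening $1,268.35; interest $80.78 → $1,349.13; payment $970.39; balance $378.74
Quarter 6: opening $378.74; interest $80.78 → $459.52; payment $459.52; balance $0.00
Total interest: $80.78 + $80.78 + $80.78 + $80.78 + $80.78 + $80.78 = $484.68

$484.68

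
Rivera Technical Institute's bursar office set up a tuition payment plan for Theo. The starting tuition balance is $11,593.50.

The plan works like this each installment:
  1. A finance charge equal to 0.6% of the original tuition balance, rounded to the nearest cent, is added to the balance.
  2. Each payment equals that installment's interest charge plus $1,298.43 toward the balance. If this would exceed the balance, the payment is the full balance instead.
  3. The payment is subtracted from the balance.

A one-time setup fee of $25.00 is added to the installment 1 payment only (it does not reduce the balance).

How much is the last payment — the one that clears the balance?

$1,275.62

Installment 1: opening $11,593.50; interest $69.56 → $11,663.06; payment $1,367.99 (+ $25.00 fee); balance $10,295.07
Installment 2: opening $10,295.07; interest $69.56 → $10,364.63; payment $1,367.99; balance $8,996.64
Installment 3: opening $8,996.64; interest $69.56 → $9,066.20; payment $1,367.99; balance $7,698.21
Installment 4: opening $7,698.21; interest $69.56 → $7,767.77; payment $1,367.99; balance $6,399.78
Installment 5: opening $6,399.78; interest $69.56 → $6,469.34; payment $1,367.99; balance $5,101.35
Installment 6: opening $5,101.35; interest $69.56 → $5,170.91; payment $1,367.99; balance $3,802.92
Installment 7: opening $3,802.92; interest $69.56 → $3,872.48; payment $1,367.99; balance $2,504.49
Installment 8: opening $2,504.49; interest $69.56 → $2,574.05; payment $1,367.99; balance $1,206.06
Installment 9: opening $1,206.06; interest $69.56 → $1,275.62; payment $1,275.62; balance $0.00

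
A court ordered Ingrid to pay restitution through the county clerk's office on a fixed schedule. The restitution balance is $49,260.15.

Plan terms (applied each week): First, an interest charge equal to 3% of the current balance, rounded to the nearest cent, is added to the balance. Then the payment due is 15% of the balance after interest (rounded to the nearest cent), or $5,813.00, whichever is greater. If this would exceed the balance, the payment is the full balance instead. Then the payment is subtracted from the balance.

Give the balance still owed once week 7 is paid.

$12,886.59

# | Opening | Interest | Payment | End bal
1 | $49,260.15 | $1,477.80 | $7,610.69 | $43,127.26
2 | $43,127.26 | $1,293.82 | $6,663.16 | $37,757.92
3 | $37,757.92 | $1,132.74 | $5,833.60 | $33,057.06
4 | $33,057.06 | $991.71 | $5,813.00 | $28,235.77
5 | $28,235.77 | $847.07 | $5,813.00 | $23,269.84
6 | $23,269.84 | $698.10 | $5,813.00 | $18,154.94
7 | $18,154.94 | $544.65 | $5,813.00 | $12,886.59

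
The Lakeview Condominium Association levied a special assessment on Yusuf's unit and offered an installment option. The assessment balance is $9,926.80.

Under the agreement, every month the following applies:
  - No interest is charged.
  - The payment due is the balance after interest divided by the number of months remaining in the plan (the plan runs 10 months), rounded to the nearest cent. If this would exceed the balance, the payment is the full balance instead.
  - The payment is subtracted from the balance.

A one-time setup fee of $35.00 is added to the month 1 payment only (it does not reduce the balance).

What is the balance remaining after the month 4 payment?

Month 1: opening $9,926.80; payment $992.68 (+ $35.00 fee); balance $8,934.12
Month 2: opening $8,934.12; payment $992.68; balance $7,941.44
Month 3: opening $7,941.44; payment $992.68; balance $6,948.76
Month 4: opening $6,948.76; payment $992.68; balance $5,956.08

$5,956.08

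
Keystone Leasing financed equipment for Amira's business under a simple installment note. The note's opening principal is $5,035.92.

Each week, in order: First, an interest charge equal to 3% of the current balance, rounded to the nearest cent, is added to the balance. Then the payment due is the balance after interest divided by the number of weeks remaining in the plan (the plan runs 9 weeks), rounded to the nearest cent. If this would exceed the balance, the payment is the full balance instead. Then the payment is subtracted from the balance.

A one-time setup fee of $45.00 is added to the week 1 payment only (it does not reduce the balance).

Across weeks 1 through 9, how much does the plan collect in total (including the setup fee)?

$5,900.03

Week 1: opening $5,035.92; interest $151.08 → $5,187.00; payment $576.33 (+ $45.00 fee); balance $4,610.67
Week 2: opening $4,610.67; interest $138.32 → $4,748.99; payment $593.62; balance $4,155.37
Week 3: opening $4,155.37; interest $124.66 → $4,280.03; payment $611.43; balance $3,668.60
Week 4: opening $3,668.60; interest $110.06 → $3,778.66; payment $629.78; balance $3,148.88
Week 5: opening $3,148.88; interest $94.47 → $3,243.35; payment $648.67; balance $2,594.68
Week 6: opening $2,594.68; interest $77.84 → $2,672.52; payment $668.13; balance $2,004.39
Week 7: opening $2,004.39; interest $60.13 → $2,064.52; payment $688.17; balance $1,376.35
Week 8: opening $1,376.35; interest $41.29 → $1,417.64; payment $708.82; balance $708.82
Week 9: opening $708.82; interest $21.26 → $730.08; payment $730.08; balance $0.00
Total paid: $5,900.03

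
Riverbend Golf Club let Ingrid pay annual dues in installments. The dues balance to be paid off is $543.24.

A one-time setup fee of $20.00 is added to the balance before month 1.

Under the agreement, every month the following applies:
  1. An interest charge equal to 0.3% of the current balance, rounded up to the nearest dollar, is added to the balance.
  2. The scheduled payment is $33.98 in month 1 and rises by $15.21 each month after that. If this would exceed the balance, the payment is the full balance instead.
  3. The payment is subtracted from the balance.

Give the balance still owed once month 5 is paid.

# | Opening | Interest | Payment | End bal
1 | $563.24 | $2.00 | $33.98 | $531.26
2 | $531.26 | $2.00 | $49.19 | $484.07
3 | $484.07 | $2.00 | $64.40 | $421.67
4 | $421.67 | $2.00 | $79.61 | $344.06
5 | $344.06 | $2.00 | $94.82 | $251.24

$251.24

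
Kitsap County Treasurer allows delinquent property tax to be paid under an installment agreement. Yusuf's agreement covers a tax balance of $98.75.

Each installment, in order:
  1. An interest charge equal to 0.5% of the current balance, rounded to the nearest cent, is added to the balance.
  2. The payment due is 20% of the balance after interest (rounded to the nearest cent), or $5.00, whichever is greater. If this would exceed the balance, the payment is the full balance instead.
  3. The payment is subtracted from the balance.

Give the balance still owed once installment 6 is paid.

$26.68

Installment 1: $98.75 +$0.49 interest = $99.24; pay $19.85 → $79.39
Installment 2: $79.39 +$0.40 interest = $79.79; pay $15.96 → $63.83
Installment 3: $63.83 +$0.32 interest = $64.15; pay $12.83 → $51.32
Installment 4: $51.32 +$0.26 interest = $51.58; pay $10.32 → $41.26
Installment 5: $41.26 +$0.21 interest = $41.47; pay $8.29 → $33.18
Installment 6: $33.18 +$0.17 interest = $33.35; pay $6.67 → $26.68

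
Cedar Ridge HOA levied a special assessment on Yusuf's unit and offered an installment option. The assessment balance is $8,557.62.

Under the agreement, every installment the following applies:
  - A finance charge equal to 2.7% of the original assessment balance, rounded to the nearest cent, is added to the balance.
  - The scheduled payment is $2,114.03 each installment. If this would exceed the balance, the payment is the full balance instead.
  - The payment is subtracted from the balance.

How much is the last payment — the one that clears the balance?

Installment 1: $8,557.62 +$231.06 interest = $8,788.68; pay $2,114.03 → $6,674.65
Installment 2: $6,674.65 +$231.06 interest = $6,905.71; pay $2,114.03 → $4,791.68
Installment 3: $4,791.68 +$231.06 interest = $5,022.74; pay $2,114.03 → $2,908.71
Installment 4: $2,908.71 +$231.06 interest = $3,139.77; pay $2,114.03 → $1,025.74
Installment 5: $1,025.74 +$231.06 interest = $1,256.80; pay $1,256.80 → $0.00

$1,256.80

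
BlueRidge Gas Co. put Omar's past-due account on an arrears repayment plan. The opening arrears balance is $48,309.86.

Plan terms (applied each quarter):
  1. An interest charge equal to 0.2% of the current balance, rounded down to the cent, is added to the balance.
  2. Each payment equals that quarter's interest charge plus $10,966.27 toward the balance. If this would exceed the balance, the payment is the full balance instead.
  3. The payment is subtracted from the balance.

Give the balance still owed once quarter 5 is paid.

Quarter 1: $48,309.86 +$96.61 interest = $48,406.47; pay $11,062.88 → $37,343.59
Quarter 2: $37,343.59 +$74.68 interest = $37,418.27; pay $11,040.95 → $26,377.32
Quarter 3: $26,377.32 +$52.75 interest = $26,430.07; pay $11,019.02 → $15,411.05
Quarter 4: $15,411.05 +$30.82 interest = $15,441.87; pay $10,997.09 → $4,444.78
Quarter 5: $4,444.78 +$8.88 interest = $4,453.66; pay $4,453.66 → $0.00

$0.00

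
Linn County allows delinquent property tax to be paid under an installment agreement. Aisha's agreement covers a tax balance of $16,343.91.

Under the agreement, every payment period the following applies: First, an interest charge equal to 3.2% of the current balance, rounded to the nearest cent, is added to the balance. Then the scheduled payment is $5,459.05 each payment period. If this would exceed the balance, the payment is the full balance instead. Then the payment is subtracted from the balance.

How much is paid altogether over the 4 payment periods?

# | Opening | Interest | Payment | End bal
1 | $16,343.91 | $523.01 | $5,459.05 | $11,407.87
2 | $11,407.87 | $365.05 | $5,459.05 | $6,313.87
3 | $6,313.87 | $202.04 | $5,459.05 | $1,056.86
4 | $1,056.86 | $33.82 | $1,090.68 | $0.00
Total paid: $17,467.83

$17,467.83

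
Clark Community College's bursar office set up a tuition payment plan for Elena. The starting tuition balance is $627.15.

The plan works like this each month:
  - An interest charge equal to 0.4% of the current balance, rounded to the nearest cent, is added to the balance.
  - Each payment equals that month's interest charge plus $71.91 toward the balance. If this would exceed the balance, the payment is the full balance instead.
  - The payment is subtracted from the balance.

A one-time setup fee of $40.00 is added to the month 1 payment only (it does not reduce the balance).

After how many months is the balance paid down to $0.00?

Month 1: opening $627.15; interest $2.51 → $629.66; payment $74.42 (+ $40.00 fee); balance $555.24
Month 2: opening $555.24; interest $2.22 → $557.46; payment $74.13; balance $483.33
Month 3: opening $483.33; interest $1.93 → $485.26; payment $73.84; balance $411.42
Month 4: opening $411.42; interest $1.65 → $413.07; payment $73.56; balance $339.51
Month 5: opening $339.51; interest $1.36 → $340.87; payment $73.27; balance $267.60
Month 6: opening $267.60; interest $1.07 → $268.67; payment $72.98; balance $195.69
Month 7: opening $195.69; interest $0.78 → $196.47; payment $72.69; balance $123.78
Month 8: opening $123.78; interest $0.50 → $124.28; payment $72.41; balance $51.87
Month 9: opening $51.87; interest $0.21 → $52.08; payment $52.08; balance $0.00
Balance reaches $0.00 in month 9.

9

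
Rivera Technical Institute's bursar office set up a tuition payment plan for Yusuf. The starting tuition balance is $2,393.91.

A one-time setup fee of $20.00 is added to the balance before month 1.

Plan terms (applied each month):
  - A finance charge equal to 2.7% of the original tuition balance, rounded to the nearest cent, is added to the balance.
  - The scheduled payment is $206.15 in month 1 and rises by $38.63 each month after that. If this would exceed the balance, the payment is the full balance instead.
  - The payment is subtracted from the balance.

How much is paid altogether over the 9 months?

Month 1: $2,413.91 +$64.64 interest = $2,478.55; pay $206.15 → $2,272.40
Month 2: $2,272.40 +$64.64 interest = $2,337.04; pay $244.78 → $2,092.26
Month 3: $2,092.26 +$64.64 interest = $2,156.90; pay $283.41 → $1,873.49
Month 4: $1,873.49 +$64.64 interest = $1,938.13; pay $322.04 → $1,616.09
Month 5: $1,616.09 +$64.64 interest = $1,680.73; pay $360.67 → $1,320.06
Month 6: $1,320.06 +$64.64 interest = $1,384.70; pay $399.30 → $985.40
Month 7: $985.40 +$64.64 interest = $1,050.04; pay $437.93 → $612.11
Month 8: $612.11 +$64.64 interest = $676.75; pay $476.56 → $200.19
Month 9: $200.19 +$64.64 interest = $264.83; pay $264.83 → $0.00
Total paid: $2,995.67

$2,995.67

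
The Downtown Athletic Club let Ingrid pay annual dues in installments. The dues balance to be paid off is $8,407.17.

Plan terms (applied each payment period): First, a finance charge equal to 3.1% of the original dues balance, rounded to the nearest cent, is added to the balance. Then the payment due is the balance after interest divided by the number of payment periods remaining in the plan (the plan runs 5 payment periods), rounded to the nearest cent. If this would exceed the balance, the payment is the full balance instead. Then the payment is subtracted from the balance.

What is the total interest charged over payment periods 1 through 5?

$1,303.10

Payment period 1: $8,407.17 +$260.62 interest = $8,667.79; pay $1,733.56 → $6,934.23
Payment period 2: $6,934.23 +$260.62 interest = $7,194.85; pay $1,798.71 → $5,396.14
Payment period 3: $5,396.14 +$260.62 interest = $5,656.76; pay $1,885.59 → $3,771.17
Payment period 4: $3,771.17 +$260.62 interest = $4,031.79; pay $2,015.90 → $2,015.89
Payment period 5: $2,015.89 +$260.62 interest = $2,276.51; pay $2,276.51 → $0.00
Total interest: $260.62 + $260.62 + $260.62 + $260.62 + $260.62 = $1,303.10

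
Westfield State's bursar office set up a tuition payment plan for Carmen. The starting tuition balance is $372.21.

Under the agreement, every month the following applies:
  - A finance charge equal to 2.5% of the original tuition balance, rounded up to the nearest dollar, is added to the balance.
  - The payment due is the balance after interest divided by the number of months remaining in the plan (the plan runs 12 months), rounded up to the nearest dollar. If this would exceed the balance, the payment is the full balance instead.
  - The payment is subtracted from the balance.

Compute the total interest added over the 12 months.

# | Opening | Interest | Payment | End bal
1 | $372.21 | $10.00 | $32.00 | $350.21
2 | $350.21 | $10.00 | $33.00 | $327.21
3 | $327.21 | $10.00 | $34.00 | $303.21
4 | $303.21 | $10.00 | $35.00 | $278.21
5 | $278.21 | $10.00 | $37.00 | $251.21
6 | $251.21 | $10.00 | $38.00 | $223.21
7 | $223.21 | $10.00 | $39.00 | $194.21
8 | $194.21 | $10.00 | $41.00 | $163.21
9 | $163.21 | $10.00 | $44.00 | $129.21
10 | $129.21 | $10.00 | $47.00 | $92.21
11 | $92.21 | $10.00 | $52.00 | $50.21
12 | $50.21 | $10.00 | $60.21 | $0.00
Total interest: $10.00 + $10.00 + $10.00 + $10.00 + $10.00 + $10.00 + $10.00 + $10.00 + $10.00 + $10.00 + $10.00 + $10.00 = $120.00

$120.00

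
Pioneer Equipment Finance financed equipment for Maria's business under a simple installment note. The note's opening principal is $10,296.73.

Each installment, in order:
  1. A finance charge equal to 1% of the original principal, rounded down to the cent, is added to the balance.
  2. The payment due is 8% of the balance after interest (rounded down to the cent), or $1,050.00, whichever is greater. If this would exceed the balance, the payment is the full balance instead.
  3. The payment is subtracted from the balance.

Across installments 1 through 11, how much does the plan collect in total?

Installment 1: $10,296.73 +$102.96 interest = $10,399.69; pay $1,050.00 → $9,349.69
Installment 2: $9,349.69 +$102.96 interest = $9,452.65; pay $1,050.00 → $8,402.65
Installment 3: $8,402.65 +$102.96 interest = $8,505.61; pay $1,050.00 → $7,455.61
Installment 4: $7,455.61 +$102.96 interest = $7,558.57; pay $1,050.00 → $6,508.57
Installment 5: $6,508.57 +$102.96 interest = $6,611.53; pay $1,050.00 → $5,561.53
Installment 6: $5,561.53 +$102.96 interest = $5,664.49; pay $1,050.00 → $4,614.49
Installment 7: $4,614.49 +$102.96 interest = $4,717.45; pay $1,050.00 → $3,667.45
Installment 8: $3,667.45 +$102.96 interest = $3,770.41; pay $1,050.00 → $2,720.41
Installment 9: $2,720.41 +$102.96 interest = $2,823.37; pay $1,050.00 → $1,773.37
Installment 10: $1,773.37 +$102.96 interest = $1,876.33; pay $1,050.00 → $826.33
Installment 11: $826.33 +$102.96 interest = $929.29; pay $929.29 → $0.00
Total paid: $11,429.29

$11,429.29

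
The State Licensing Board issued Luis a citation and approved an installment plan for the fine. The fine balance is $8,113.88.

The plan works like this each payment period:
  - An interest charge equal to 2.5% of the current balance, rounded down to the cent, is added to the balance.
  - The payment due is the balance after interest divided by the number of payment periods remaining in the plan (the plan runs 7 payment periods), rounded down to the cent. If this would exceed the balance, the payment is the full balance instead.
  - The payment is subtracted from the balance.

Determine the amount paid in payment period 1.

$1,188.10

Payment period 1: opening $8,113.88; interest $202.84 → $8,316.72; payment $1,188.10; balance $7,128.62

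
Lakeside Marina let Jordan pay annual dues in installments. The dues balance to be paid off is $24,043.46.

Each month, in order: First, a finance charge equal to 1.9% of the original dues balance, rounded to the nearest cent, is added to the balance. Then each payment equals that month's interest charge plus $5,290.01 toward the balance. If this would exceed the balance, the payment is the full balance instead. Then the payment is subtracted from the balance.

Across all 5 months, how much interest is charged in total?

# | Opening | Interest | Payment | End bal
1 | $24,043.46 | $456.83 | $5,746.84 | $18,753.45
2 | $18,753.45 | $456.83 | $5,746.84 | $13,463.44
3 | $13,463.44 | $456.83 | $5,746.84 | $8,173.43
4 | $8,173.43 | $456.83 | $5,746.84 | $2,883.42
5 | $2,883.42 | $456.83 | $3,340.25 | $0.00
Total interest: $456.83 + $456.83 + $456.83 + $456.83 + $456.83 = $2,284.15

$2,284.15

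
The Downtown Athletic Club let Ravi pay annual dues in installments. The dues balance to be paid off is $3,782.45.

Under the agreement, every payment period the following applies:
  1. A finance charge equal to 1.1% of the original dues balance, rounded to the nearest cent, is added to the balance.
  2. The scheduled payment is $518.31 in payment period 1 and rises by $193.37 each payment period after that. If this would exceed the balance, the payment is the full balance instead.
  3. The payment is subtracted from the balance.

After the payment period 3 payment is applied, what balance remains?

# | Opening | Interest | Payment | End bal
1 | $3,782.45 | $41.61 | $518.31 | $3,305.75
2 | $3,305.75 | $41.61 | $711.68 | $2,635.68
3 | $2,635.68 | $41.61 | $905.05 | $1,772.24

$1,772.24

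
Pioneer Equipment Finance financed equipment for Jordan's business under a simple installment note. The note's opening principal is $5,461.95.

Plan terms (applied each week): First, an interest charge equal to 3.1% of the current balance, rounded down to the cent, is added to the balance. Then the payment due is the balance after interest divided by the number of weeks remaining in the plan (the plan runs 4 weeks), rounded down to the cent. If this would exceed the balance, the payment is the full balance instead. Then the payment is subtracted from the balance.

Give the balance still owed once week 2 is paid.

$2,902.92

Week 1: $5,461.95 +$169.32 interest = $5,631.27; pay $1,407.81 → $4,223.46
Week 2: $4,223.46 +$130.92 interest = $4,354.38; pay $1,451.46 → $2,902.92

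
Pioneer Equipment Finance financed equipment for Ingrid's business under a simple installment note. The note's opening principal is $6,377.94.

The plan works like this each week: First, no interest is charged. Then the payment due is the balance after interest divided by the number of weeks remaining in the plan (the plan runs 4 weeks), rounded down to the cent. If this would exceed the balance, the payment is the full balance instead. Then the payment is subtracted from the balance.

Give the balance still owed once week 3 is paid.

$1,594.49

Week 1: $6,377.94 − $1,594.48 → $4,783.46
Week 2: $4,783.46 − $1,594.48 → $3,188.98
Week 3: $3,188.98 − $1,594.49 → $1,594.49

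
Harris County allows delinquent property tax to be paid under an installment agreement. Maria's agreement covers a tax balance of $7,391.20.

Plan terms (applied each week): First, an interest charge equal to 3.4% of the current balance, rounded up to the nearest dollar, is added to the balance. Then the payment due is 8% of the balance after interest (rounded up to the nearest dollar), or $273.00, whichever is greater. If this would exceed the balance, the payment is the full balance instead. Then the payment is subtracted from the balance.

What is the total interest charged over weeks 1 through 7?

$1,526.00

Week 1: $7,391.20 +$252.00 interest = $7,643.20; pay $612.00 → $7,031.20
Week 2: $7,031.20 +$240.00 interest = $7,271.20; pay $582.00 → $6,689.20
Week 3: $6,689.20 +$228.00 interest = $6,917.20; pay $554.00 → $6,363.20
Week 4: $6,363.20 +$217.00 interest = $6,580.20; pay $527.00 → $6,053.20
Week 5: $6,053.20 +$206.00 interest = $6,259.20; pay $501.00 → $5,758.20
Week 6: $5,758.20 +$196.00 interest = $5,954.20; pay $477.00 → $5,477.20
Week 7: $5,477.20 +$187.00 interest = $5,664.20; pay $454.00 → $5,210.20
Total interest: $252.00 + $240.00 + $228.00 + $217.00 + $206.00 + $196.00 + $187.00 = $1,526.00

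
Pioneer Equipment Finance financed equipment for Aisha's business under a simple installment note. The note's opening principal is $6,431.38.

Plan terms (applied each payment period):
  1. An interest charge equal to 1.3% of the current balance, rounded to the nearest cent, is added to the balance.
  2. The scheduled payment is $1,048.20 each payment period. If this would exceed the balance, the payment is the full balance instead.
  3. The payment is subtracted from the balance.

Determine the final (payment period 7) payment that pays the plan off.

Payment period 1: opening $6,431.38; interest $83.61 → $6,514.99; payment $1,048.20; balance $5,466.79
Payment period 2: opening $5,466.79; interest $71.07 → $5,537.86; payment $1,048.20; balance $4,489.66
Payment period 3: opening $4,489.66; interest $58.37 → $4,548.03; payment $1,048.20; balance $3,499.83
Payment period 4: opening $3,499.83; interest $45.50 → $3,545.33; payment $1,048.20; balance $2,497.13
Payment period 5: opening $2,497.13; interest $32.46 → $2,529.59; payment $1,048.20; balance $1,481.39
Payment period 6: opening $1,481.39; interest $19.26 → $1,500.65; payment $1,048.20; balance $452.45
Payment period 7: opening $452.45; interest $5.88 → $458.33; payment $458.33; balance $0.00

$458.33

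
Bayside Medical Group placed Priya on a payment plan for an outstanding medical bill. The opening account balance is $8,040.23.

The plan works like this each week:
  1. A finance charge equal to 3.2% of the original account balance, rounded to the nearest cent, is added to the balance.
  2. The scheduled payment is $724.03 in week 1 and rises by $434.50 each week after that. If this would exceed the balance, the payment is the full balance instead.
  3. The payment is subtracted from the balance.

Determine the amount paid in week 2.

$1,158.53

Week 1: opening $8,040.23; interest $257.29 → $8,297.52; payment $724.03; balance $7,573.49
Week 2: opening $7,573.49; interest $257.29 → $7,830.78; payment $1,158.53; balance $6,672.25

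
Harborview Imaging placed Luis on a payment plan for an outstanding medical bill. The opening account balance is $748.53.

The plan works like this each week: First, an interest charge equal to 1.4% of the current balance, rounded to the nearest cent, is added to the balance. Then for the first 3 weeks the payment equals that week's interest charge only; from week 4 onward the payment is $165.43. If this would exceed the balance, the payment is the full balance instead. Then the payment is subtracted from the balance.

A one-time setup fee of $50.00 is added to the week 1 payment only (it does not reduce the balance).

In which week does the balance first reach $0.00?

8

# | Opening | Interest | Payment | Fee | End bal
1 | $748.53 | $10.48 | $10.48 | $50.00 | $748.53
2 | $748.53 | $10.48 | $10.48 | — | $748.53
3 | $748.53 | $10.48 | $10.48 | — | $748.53
4 | $748.53 | $10.48 | $165.43 | — | $593.58
5 | $593.58 | $8.31 | $165.43 | — | $436.46
6 | $436.46 | $6.11 | $165.43 | — | $277.14
7 | $277.14 | $3.88 | $165.43 | — | $115.59
8 | $115.59 | $1.62 | $117.21 | — | $0.00
Balance reaches $0.00 in week 8.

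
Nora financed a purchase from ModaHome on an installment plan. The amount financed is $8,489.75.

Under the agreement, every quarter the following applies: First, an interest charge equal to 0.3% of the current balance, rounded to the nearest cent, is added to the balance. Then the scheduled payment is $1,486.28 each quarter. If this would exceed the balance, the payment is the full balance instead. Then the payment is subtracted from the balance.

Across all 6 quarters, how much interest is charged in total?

$86.82

Quarter 1: $8,489.75 +$25.47 interest = $8,515.22; pay $1,486.28 → $7,028.94
Quarter 2: $7,028.94 +$21.09 interest = $7,050.03; pay $1,486.28 → $5,563.75
Quarter 3: $5,563.75 +$16.69 interest = $5,580.44; pay $1,486.28 → $4,094.16
Quarter 4: $4,094.16 +$12.28 interest = $4,106.44; pay $1,486.28 → $2,620.16
Quarter 5: $2,620.16 +$7.86 interest = $2,628.02; pay $1,486.28 → $1,141.74
Quarter 6: $1,141.74 +$3.43 interest = $1,145.17; pay $1,145.17 → $0.00
Total interest: $25.47 + $21.09 + $16.69 + $12.28 + $7.86 + $3.43 = $86.82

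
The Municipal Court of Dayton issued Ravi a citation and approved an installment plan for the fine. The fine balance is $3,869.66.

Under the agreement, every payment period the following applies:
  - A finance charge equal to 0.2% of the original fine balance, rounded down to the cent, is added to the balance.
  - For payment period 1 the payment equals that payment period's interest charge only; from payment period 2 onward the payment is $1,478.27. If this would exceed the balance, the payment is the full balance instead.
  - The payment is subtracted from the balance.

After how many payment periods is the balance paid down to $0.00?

4

# | Opening | Interest | Payment | End bal
1 | $3,869.66 | $7.73 | $7.73 | $3,869.66
2 | $3,869.66 | $7.73 | $1,478.27 | $2,399.12
3 | $2,399.12 | $7.73 | $1,478.27 | $928.58
4 | $928.58 | $7.73 | $936.31 | $0.00
Balance reaches $0.00 in payment period 4.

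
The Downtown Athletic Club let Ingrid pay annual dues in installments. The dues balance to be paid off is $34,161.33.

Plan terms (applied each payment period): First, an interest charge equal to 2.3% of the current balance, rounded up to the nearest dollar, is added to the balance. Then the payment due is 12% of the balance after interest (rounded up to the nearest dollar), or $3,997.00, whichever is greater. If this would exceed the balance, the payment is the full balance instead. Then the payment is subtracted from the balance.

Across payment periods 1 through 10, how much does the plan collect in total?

$38,444.33

Payment period 1: opening $34,161.33; interest $786.00 → $34,947.33; payment $4,194.00; balance $30,753.33
Payment period 2: opening $30,753.33; interest $708.00 → $31,461.33; payment $3,997.00; balance $27,464.33
Payment period 3: opening $27,464.33; interest $632.00 → $28,096.33; payment $3,997.00; balance $24,099.33
Payment period 4: opening $24,099.33; interest $555.00 → $24,654.33; payment $3,997.00; balance $20,657.33
Payment period 5: opening $20,657.33; interest $476.00 → $21,133.33; payment $3,997.00; balance $17,136.33
Payment period 6: opening $17,136.33; interest $395.00 → $17,531.33; payment $3,997.00; balance $13,534.33
Payment period 7: opening $13,534.33; interest $312.00 → $13,846.33; payment $3,997.00; balance $9,849.33
Payment period 8: opening $9,849.33; interest $227.00 → $10,076.33; payment $3,997.00; balance $6,079.33
Payment period 9: opening $6,079.33; interest $140.00 → $6,219.33; payment $3,997.00; balance $2,222.33
Payment period 10: opening $2,222.33; interest $52.00 → $2,274.33; payment $2,274.33; balance $0.00
Total paid: $38,444.33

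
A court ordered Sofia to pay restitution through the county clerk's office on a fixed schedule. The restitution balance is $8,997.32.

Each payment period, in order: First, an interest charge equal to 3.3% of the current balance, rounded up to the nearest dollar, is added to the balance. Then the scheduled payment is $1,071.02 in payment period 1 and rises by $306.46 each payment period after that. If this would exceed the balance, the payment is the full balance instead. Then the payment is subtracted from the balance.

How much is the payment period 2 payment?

$1,377.48

Payment period 1: $8,997.32 +$297.00 interest = $9,294.32; pay $1,071.02 → $8,223.30
Payment period 2: $8,223.30 +$272.00 interest = $8,495.30; pay $1,377.48 → $7,117.82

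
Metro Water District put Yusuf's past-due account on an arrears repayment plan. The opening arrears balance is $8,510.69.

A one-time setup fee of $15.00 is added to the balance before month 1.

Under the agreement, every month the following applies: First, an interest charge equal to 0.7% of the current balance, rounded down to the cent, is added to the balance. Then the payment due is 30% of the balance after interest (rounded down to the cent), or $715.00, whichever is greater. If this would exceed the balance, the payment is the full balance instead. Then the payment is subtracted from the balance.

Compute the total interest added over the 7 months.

$181.73

Month 1: opening $8,525.69; interest $59.67 → $8,585.36; payment $2,575.60; balance $6,009.76
Month 2: opening $6,009.76; interest $42.06 → $6,051.82; payment $1,815.54; balance $4,236.28
Month 3: opening $4,236.28; interest $29.65 → $4,265.93; payment $1,279.77; balance $2,986.16
Month 4: opening $2,986.16; interest $20.90 → $3,007.06; payment $902.11; balance $2,104.95
Month 5: opening $2,104.95; interest $14.73 → $2,119.68; payment $715.00; balance $1,404.68
Month 6: opening $1,404.68; interest $9.83 → $1,414.51; payment $715.00; balance $699.51
Month 7: opening $699.51; interest $4.89 → $704.40; payment $704.40; balance $0.00
Total interest: $59.67 + $42.06 + $29.65 + $20.90 + $14.73 + $9.83 + $4.89 = $181.73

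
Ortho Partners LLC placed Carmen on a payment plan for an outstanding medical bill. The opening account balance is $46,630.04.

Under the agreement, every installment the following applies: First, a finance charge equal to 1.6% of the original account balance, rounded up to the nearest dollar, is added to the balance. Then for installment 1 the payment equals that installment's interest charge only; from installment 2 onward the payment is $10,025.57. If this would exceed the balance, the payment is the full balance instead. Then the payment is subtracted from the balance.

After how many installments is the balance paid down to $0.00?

Installment 1: $46,630.04 +$747.00 interest = $47,377.04; pay $747.00 → $46,630.04
Installment 2: $46,630.04 +$747.00 interest = $47,377.04; pay $10,025.57 → $37,351.47
Installment 3: $37,351.47 +$747.00 interest = $38,098.47; pay $10,025.57 → $28,072.90
Installment 4: $28,072.90 +$747.00 interest = $28,819.90; pay $10,025.57 → $18,794.33
Installment 5: $18,794.33 +$747.00 interest = $19,541.33; pay $10,025.57 → $9,515.76
Installment 6: $9,515.76 +$747.00 interest = $10,262.76; pay $10,025.57 → $237.19
Installment 7: $237.19 +$747.00 interest = $984.19; pay $984.19 → $0.00
Balance reaches $0.00 in installment 7.

7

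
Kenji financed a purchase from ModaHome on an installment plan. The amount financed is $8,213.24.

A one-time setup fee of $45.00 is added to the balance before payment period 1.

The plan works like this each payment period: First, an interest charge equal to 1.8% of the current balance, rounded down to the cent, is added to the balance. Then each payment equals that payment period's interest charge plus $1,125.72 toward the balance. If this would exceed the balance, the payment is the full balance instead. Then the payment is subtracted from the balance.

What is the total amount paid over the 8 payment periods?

$8,880.02

Payment period 1: $8,258.24 +$148.64 interest = $8,406.88; pay $1,274.36 → $7,132.52
Payment period 2: $7,132.52 +$128.38 interest = $7,260.90; pay $1,254.10 → $6,006.80
Payment period 3: $6,006.80 +$108.12 interest = $6,114.92; pay $1,233.84 → $4,881.08
Payment period 4: $4,881.08 +$87.85 interest = $4,968.93; pay $1,213.57 → $3,755.36
Payment period 5: $3,755.36 +$67.59 interest = $3,822.95; pay $1,193.31 → $2,629.64
Payment period 6: $2,629.64 +$47.33 interest = $2,676.97; pay $1,173.05 → $1,503.92
Payment period 7: $1,503.92 +$27.07 interest = $1,530.99; pay $1,152.79 → $378.20
Payment period 8: $378.20 +$6.80 interest = $385.00; pay $385.00 → $0.00
Total paid: $8,880.02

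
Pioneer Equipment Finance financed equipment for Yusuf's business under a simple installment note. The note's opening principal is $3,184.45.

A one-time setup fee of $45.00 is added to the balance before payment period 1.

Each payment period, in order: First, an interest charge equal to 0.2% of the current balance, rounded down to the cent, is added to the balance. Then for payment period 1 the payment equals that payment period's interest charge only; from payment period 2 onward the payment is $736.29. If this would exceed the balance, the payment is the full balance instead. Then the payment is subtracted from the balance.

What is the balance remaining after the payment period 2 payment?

$2,499.61

Payment period 1: opening $3,229.45; interest $6.45 → $3,235.90; payment $6.45; balance $3,229.45
Payment period 2: opening $3,229.45; interest $6.45 → $3,235.90; payment $736.29; balance $2,499.61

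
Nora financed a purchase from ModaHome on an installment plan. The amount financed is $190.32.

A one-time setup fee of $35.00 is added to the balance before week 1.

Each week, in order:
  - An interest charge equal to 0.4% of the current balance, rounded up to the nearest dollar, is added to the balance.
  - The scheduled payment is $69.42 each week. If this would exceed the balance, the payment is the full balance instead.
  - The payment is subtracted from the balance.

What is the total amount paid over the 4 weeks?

Week 1: opening $225.32; interest $1.00 → $226.32; payment $69.42; balance $156.90
Week 2: opening $156.90; interest $1.00 → $157.90; payment $69.42; balance $88.48
Week 3: opening $88.48; interest $1.00 → $89.48; payment $69.42; balance $20.06
Week 4: opening $20.06; interest $1.00 → $21.06; payment $21.06; balance $0.00
Total paid: $229.32

$229.32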